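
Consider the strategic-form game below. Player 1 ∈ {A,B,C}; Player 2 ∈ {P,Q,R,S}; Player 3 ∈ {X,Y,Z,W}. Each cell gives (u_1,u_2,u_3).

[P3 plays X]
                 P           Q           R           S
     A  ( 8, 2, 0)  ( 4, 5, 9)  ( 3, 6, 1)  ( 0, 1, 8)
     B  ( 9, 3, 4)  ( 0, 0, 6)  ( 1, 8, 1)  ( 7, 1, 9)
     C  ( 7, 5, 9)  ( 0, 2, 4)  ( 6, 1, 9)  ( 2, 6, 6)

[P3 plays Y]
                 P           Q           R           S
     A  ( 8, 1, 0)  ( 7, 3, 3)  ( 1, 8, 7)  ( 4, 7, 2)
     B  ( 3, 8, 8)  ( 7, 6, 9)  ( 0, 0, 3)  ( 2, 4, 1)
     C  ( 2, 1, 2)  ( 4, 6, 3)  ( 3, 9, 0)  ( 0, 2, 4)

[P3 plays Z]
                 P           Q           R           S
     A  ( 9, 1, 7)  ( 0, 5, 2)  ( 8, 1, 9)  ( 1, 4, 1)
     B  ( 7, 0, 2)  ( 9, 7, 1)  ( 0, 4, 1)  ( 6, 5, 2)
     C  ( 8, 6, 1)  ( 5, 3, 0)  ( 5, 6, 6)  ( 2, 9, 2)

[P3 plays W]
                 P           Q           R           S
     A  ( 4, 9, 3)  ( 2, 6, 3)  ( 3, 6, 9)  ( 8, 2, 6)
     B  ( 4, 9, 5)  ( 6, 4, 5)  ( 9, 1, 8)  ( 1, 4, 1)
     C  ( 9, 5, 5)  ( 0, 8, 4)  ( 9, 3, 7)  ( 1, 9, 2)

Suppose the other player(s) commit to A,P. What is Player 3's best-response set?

u_3(X vs A,P) = 0
u_3(Y vs A,P) = 0
u_3(Z vs A,P) = 7
u_3(W vs A,P) = 3
max payoff 7 at {Z}

BR_3 = {Z}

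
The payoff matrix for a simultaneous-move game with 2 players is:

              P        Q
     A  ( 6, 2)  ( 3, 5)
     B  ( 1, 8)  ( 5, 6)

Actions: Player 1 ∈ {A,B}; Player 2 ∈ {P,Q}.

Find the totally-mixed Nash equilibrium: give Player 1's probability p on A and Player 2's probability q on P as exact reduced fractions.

P1 indiff ⇒ q·6+(1-q)·3 = q·1+(1-q)·5 ⇒ q(5) = (1-q)(2) ⇒ q = 2/7
P2 indiff ⇒ p·2+(1-p)·8 = p·5+(1-p)·6 ⇒ p(-3) = (1-p)(-2) ⇒ p = 2/5

P1 mixes 2/5 on A; P2 mixes 2/7 on P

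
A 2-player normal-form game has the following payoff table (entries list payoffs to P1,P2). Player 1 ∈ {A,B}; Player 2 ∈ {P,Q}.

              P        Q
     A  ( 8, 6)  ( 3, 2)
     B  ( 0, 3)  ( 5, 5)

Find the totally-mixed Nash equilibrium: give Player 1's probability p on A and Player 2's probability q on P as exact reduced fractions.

P1 indiff ⇒ q·8+(1-q)·3 = q·0+(1-q)·5 ⇒ q(8) = (1-q)(2) ⇒ q = 1/5
P2 indiff ⇒ p·6+(1-p)·3 = p·2+(1-p)·5 ⇒ p(4) = (1-p)(2) ⇒ p = 1/3

p=1/3, q=1/5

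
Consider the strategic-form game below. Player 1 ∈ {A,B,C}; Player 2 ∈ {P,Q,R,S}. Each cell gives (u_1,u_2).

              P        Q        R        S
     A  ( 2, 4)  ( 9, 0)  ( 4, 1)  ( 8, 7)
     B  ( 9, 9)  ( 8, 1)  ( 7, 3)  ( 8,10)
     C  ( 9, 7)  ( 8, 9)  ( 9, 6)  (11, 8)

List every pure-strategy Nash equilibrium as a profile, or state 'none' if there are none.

No pure NE.

(A,P): not NE [P1→C gives 9>2; P2→S gives 7>4]
(A,Q): not NE [P2→S gives 7>0]
(A,R): not NE [P1→C gives 9>4; P2→S gives 7>1]
(A,S): not NE [P1→C gives 11>8]
(B,P): not NE [P2→S gives 10>9]
(B,Q): not NE [P1→A gives 9>8; P2→S gives 10>1]
(B,R): not NE [P1→C gives 9>7; P2→S gives 10>3]
(B,S): not NE [P1→C gives 11>8]
(C,P): not NE [P2→Q gives 9>7]
(C,Q): not NE [P1→A gives 9>8]
(C,R): not NE [P2→Q gives 9>6]
(C,S): not NE [P2→Q gives 9>8]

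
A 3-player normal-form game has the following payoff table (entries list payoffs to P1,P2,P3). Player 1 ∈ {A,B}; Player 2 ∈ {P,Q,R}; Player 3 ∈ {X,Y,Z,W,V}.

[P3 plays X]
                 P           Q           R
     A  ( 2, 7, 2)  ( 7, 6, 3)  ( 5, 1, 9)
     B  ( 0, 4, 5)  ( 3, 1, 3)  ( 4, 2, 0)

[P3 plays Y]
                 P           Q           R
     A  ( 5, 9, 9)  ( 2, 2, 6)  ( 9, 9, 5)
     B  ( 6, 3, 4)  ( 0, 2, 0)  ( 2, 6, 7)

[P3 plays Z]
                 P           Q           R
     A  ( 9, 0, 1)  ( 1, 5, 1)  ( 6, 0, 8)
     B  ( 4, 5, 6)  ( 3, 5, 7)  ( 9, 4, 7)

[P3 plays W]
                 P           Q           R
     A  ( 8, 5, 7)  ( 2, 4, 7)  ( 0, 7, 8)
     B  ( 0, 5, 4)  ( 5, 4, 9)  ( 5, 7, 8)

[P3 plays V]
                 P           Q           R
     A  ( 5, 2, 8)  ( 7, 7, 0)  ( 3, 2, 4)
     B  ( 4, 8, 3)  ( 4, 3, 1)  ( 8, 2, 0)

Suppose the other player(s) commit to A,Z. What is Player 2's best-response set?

argmax u_2 = {Q}

u_2(P vs A,Z) = 0
u_2(Q vs A,Z) = 5
u_2(R vs A,Z) = 0
max payoff 5 at {Q}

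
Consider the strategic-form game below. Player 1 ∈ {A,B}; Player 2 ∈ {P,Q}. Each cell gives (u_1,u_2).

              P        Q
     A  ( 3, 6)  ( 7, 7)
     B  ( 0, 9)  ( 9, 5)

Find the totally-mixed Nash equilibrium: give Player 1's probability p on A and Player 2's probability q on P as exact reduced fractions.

p=4/5, q=2/5

P1 indiff ⇒ q·3+(1-q)·7 = q·0+(1-q)·9 ⇒ q(3) = (1-q)(2) ⇒ q = 2/5
P2 indiff ⇒ p·6+(1-p)·9 = p·7+(1-p)·5 ⇒ p(-1) = (1-p)(-4) ⇒ p = 4/5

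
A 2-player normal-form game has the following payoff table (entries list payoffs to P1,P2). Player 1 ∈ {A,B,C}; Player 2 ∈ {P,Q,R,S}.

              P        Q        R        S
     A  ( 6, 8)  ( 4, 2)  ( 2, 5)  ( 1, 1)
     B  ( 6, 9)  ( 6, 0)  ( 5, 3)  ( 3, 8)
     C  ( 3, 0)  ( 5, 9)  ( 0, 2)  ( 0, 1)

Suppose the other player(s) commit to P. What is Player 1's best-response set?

P1 best: {A,B}

u_1(A vs P) = 6
u_1(B vs P) = 6
u_1(C vs P) = 3
max payoff 6 at {A,B}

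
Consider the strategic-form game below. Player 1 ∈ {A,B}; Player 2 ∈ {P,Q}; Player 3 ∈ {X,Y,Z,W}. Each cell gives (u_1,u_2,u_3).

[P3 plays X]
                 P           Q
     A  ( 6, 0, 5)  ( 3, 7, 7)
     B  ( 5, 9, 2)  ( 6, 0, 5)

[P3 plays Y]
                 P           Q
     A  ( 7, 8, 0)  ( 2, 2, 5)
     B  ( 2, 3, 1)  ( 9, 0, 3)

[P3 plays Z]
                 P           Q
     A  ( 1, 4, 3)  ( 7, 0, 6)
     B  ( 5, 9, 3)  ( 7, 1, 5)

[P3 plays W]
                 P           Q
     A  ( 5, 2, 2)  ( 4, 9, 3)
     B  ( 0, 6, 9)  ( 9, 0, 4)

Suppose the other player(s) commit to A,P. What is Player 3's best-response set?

argmax u_3 = {X}

u_3(X vs A,P) = 5
u_3(Y vs A,P) = 0
u_3(Z vs A,P) = 3
u_3(W vs A,P) = 2
max payoff 5 at {X}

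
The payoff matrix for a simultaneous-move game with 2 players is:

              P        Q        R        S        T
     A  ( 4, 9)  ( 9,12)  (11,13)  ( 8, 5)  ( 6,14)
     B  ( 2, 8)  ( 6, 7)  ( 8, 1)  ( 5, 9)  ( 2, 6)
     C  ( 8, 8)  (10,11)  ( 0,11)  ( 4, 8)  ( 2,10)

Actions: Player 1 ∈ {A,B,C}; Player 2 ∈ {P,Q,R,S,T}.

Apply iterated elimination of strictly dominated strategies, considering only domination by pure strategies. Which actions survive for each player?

Survivors P1:{A,C} P2:{Q,R,T}

P1 drop B (A beats it: P:4>2 Q:9>6 R:11>8 S:8>5 T:6>2)
P2 drop P (Q beats it: A:12>9 C:11>8)
P2 drop S (Q beats it: A:12>5 C:11>8)
P1→{A,C} P2→{Q,R,T}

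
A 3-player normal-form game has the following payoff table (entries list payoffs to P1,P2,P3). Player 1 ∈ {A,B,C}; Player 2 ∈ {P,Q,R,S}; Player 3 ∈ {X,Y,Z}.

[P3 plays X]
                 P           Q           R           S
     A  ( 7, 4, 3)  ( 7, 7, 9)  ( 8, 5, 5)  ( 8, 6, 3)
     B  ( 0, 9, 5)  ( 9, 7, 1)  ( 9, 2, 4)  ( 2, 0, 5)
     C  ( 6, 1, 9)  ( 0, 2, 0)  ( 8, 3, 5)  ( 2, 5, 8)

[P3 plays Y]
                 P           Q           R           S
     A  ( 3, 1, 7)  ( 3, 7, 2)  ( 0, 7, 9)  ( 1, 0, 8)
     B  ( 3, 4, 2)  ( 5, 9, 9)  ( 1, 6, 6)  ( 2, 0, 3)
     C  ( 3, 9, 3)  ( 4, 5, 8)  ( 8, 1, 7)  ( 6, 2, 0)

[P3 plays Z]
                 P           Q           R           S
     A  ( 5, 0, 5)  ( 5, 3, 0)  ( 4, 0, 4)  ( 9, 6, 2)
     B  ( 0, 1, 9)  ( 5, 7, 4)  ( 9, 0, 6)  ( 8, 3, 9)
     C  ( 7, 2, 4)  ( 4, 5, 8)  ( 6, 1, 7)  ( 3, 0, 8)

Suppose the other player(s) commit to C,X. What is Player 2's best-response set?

u_2(P vs C,X) = 1
u_2(Q vs C,X) = 2
u_2(R vs C,X) = 3
u_2(S vs C,X) = 5
max payoff 5 at {S}

BR_2 = {S}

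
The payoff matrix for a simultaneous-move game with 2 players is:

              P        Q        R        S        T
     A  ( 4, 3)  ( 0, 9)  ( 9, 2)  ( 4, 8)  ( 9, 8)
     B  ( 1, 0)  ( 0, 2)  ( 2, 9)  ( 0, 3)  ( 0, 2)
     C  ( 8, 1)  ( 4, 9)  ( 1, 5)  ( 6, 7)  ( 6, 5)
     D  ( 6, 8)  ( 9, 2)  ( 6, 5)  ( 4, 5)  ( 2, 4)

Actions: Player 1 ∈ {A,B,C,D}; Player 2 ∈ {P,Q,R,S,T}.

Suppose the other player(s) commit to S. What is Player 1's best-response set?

argmax u_1 = {C}

u_1(A vs S) = 4
u_1(B vs S) = 0
u_1(C vs S) = 6
u_1(D vs S) = 4
max payoff 6 at {C}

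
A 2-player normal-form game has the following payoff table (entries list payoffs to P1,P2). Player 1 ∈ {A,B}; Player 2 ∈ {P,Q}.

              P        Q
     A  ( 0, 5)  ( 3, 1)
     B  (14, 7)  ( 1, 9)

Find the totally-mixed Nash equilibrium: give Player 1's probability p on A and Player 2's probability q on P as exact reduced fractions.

p=1/3, q=1/8

P1 indiff ⇒ q·0+(1-q)·3 = q·14+(1-q)·1 ⇒ q(-14) = (1-q)(-2) ⇒ q = 1/8
P2 indiff ⇒ p·5+(1-p)·7 = p·1+(1-p)·9 ⇒ p(4) = (1-p)(2) ⇒ p = 1/3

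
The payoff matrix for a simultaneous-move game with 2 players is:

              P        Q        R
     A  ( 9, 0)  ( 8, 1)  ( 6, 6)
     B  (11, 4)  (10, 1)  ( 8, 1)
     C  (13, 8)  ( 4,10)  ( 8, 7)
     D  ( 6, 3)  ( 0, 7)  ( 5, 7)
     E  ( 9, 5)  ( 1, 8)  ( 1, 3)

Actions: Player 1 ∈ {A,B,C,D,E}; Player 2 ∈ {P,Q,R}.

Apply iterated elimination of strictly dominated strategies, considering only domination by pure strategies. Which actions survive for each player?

IESDS → P1:{B,C} P2:{P,Q}

P1 drop A (B beats it: P:11>9 Q:10>8 R:8>6)
P1 drop D (B beats it: P:11>6 Q:10>0 R:8>5)
P1 drop E (B beats it: P:11>9 Q:10>1 R:8>1)
P2 drop R (P beats it: B:4>1 C:8>7)
P1→{B,C} P2→{P,Q}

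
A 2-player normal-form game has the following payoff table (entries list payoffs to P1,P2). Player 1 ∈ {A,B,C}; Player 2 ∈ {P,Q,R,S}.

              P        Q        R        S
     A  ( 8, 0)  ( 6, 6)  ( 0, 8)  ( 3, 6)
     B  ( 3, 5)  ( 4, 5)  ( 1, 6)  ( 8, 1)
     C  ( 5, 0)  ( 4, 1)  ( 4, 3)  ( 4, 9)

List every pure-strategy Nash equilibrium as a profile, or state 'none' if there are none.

(A,P): not NE [P2→R gives 8>0]
(A,Q): not NE [P2→R gives 8>6]
(A,R): not NE [P1→C gives 4>0]
(A,S): not NE [P1→B gives 8>3; P2→R gives 8>6]
(B,P): not NE [P1→A gives 8>3; P2→R gives 6>5]
(B,Q): not NE [P1→A gives 6>4; P2→R gives 6>5]
(B,R): not NE [P1→C gives 4>1]
(B,S): not NE [P2→R gives 6>1]
(C,P): not NE [P1→A gives 8>5; P2→S gives 9>0]
(C,Q): not NE [P1→A gives 6>4; P2→S gives 9>1]
(C,R): not NE [P2→S gives 9>3]
(C,S): not NE [P1→B gives 8>4]

Equilibria: none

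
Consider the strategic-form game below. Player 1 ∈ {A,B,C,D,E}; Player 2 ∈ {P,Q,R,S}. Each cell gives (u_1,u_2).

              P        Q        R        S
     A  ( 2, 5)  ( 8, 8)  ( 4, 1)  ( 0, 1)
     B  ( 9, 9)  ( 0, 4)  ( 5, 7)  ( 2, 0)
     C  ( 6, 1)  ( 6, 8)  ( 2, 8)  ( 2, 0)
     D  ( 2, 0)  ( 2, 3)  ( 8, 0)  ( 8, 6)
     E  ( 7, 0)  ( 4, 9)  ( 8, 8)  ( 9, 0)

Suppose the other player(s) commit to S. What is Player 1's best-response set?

BR_1 = {E}

u_1(A vs S) = 0
u_1(B vs S) = 2
u_1(C vs S) = 2
u_1(D vs S) = 8
u_1(E vs S) = 9
max payoff 9 at {E}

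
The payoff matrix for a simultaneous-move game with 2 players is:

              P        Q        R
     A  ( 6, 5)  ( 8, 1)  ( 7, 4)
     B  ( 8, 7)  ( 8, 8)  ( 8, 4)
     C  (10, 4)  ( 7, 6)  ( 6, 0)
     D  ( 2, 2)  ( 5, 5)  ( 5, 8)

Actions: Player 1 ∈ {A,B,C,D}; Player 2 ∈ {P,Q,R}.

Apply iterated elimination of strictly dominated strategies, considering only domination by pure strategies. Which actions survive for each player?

P1 drop D (A beats it: P:6>2 Q:8>5 R:7>5)
P2 drop R (P beats it: A:5>4 B:7>4 C:4>0)
P1→{A,B,C} P2→{P,Q}

Survivors P1:{A,B,C} P2:{P,Q}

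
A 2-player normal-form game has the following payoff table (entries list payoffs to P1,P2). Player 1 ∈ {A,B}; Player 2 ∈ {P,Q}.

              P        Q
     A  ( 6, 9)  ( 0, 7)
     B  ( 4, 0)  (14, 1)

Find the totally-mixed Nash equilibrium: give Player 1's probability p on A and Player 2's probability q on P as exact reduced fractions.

P1 mixes 1/3 on A; P2 mixes 7/8 on P

P1 indiff ⇒ q·6+(1-q)·0 = q·4+(1-q)·14 ⇒ q(2) = (1-q)(14) ⇒ q = 7/8
P2 indiff ⇒ p·9+(1-p)·0 = p·7+(1-p)·1 ⇒ p(2) = (1-p)(1) ⇒ p = 1/3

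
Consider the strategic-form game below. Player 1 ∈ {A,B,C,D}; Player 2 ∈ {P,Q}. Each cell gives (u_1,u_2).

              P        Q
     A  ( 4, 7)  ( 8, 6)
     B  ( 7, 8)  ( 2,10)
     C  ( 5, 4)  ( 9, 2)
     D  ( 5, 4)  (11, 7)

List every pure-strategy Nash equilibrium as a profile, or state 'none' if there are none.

(A,P): not NE [P1→B gives 7>4]
(A,Q): not NE [P1→D gives 11>8; P2→P gives 7>6]
(B,P): not NE [P2→Q gives 10>8]
(B,Q): not NE [P1→D gives 11>2]
(C,P): not NE [P1→B gives 7>5]
(C,Q): not NE [P1→D gives 11>9; P2→P gives 4>2]
(D,P): not NE [P1→B gives 7>5; P2→Q gives 7>4]
(D,Q): NE

Nash profiles: (D,Q)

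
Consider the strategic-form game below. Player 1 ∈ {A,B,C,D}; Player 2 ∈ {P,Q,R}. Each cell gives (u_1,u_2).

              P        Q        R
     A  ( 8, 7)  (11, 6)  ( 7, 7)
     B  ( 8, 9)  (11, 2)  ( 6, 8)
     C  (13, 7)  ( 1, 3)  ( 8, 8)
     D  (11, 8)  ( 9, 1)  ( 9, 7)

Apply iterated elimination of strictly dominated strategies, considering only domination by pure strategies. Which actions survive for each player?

P2 drop Q (P beats it: A:7>6 B:9>2 C:7>3 D:8>1)
P1 drop A (C beats it: P:13>8 R:8>7)
P1 drop B (C beats it: P:13>8 R:8>6)
P1→{C,D} P2→{P,R}

IESDS → P1:{C,D} P2:{P,R}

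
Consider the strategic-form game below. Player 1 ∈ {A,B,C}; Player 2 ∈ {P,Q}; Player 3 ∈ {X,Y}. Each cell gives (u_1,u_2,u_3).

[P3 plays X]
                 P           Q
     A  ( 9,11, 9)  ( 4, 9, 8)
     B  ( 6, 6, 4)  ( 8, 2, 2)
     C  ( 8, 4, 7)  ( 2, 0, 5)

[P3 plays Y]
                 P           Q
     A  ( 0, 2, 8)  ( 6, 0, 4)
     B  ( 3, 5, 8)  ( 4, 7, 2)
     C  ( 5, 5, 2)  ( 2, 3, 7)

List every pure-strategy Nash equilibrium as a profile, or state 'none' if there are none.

(A,P,X): NE
(A,P,Y): not NE [P1→C gives 5>0; P3→X gives 9>8]
(A,Q,X): not NE [P1→B gives 8>4; P2→P gives 11>9]
(A,Q,Y): not NE [P2→P gives 2>0; P3→X gives 8>4]
(B,P,X): not NE [P1→A gives 9>6; P3→Y gives 8>4]
(B,P,Y): not NE [P1→C gives 5>3; P2→Q gives 7>5]
(B,Q,X): not NE [P2→P gives 6>2]
(B,Q,Y): not NE [P1→A gives 6>4]
(C,P,X): not NE [P1→A gives 9>8]
(C,P,Y): not NE [P3→X gives 7>2]
(C,Q,X): not NE [P1→B gives 8>2; P2→P gives 4>0; P3→Y gives 7>5]
(C,Q,Y): not NE [P1→A gives 6>2; P2→P gives 5>3]

Nash profiles: (A,P,X)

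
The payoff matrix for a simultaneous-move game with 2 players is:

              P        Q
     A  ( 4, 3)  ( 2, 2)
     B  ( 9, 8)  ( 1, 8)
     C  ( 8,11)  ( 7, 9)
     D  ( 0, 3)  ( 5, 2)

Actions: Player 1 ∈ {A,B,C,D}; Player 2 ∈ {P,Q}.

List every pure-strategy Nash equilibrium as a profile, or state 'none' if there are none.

PSNE = {(B,P)}

(A,P): not NE [P1→B gives 9>4]
(A,Q): not NE [P1→C gives 7>2; P2→P gives 3>2]
(B,P): NE
(B,Q): not NE [P1→C gives 7>1]
(C,P): not NE [P1→B gives 9>8]
(C,Q): not NE [P2→P gives 11>9]
(D,P): not NE [P1→B gives 9>0]
(D,Q): not NE [P1→C gives 7>5; P2→P gives 3>2]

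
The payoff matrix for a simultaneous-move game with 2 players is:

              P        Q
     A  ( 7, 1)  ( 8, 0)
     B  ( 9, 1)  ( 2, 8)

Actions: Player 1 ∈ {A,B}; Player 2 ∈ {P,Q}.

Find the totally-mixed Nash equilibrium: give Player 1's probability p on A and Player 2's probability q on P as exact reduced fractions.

P1 indiff ⇒ q·7+(1-q)·8 = q·9+(1-q)·2 ⇒ q(-2) = (1-q)(-6) ⇒ q = 3/4
P2 indiff ⇒ p·1+(1-p)·1 = p·0+(1-p)·8 ⇒ p(1) = (1-p)(7) ⇒ p = 7/8

p=7/8, q=3/4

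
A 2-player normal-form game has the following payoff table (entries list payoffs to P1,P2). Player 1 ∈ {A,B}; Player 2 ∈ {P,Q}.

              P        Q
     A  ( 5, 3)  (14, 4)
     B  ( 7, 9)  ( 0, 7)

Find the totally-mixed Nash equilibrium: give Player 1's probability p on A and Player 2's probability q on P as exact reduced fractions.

P1 indiff ⇒ q·5+(1-q)·14 = q·7+(1-q)·0 ⇒ q(-2) = (1-q)(-14) ⇒ q = 7/8
P2 indiff ⇒ p·3+(1-p)·9 = p·4+(1-p)·7 ⇒ p(-1) = (1-p)(-2) ⇒ p = 2/3

(p,q) = (2/3, 7/8)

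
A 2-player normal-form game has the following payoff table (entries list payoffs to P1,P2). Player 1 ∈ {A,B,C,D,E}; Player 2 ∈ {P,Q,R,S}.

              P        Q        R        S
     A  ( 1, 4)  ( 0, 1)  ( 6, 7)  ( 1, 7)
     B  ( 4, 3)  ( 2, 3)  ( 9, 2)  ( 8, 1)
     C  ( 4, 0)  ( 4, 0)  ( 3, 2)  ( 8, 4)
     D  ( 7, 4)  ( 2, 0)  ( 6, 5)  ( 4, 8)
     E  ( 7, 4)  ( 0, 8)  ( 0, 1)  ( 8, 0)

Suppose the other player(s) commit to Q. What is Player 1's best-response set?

P1 best: {C}

u_1(A vs Q) = 0
u_1(B vs Q) = 2
u_1(C vs Q) = 4
u_1(D vs Q) = 2
u_1(E vs Q) = 0
max payoff 4 at {C}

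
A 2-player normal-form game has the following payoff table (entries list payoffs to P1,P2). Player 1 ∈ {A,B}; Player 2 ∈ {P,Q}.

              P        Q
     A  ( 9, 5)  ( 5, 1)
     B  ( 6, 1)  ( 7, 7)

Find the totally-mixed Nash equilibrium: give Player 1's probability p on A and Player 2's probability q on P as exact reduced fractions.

P1 mixes 3/5 on A; P2 mixes 2/5 on P

P1 indiff ⇒ q·9+(1-q)·5 = q·6+(1-q)·7 ⇒ q(3) = (1-q)(2) ⇒ q = 2/5
P2 indiff ⇒ p·5+(1-p)·1 = p·1+(1-p)·7 ⇒ p(4) = (1-p)(6) ⇒ p = 3/5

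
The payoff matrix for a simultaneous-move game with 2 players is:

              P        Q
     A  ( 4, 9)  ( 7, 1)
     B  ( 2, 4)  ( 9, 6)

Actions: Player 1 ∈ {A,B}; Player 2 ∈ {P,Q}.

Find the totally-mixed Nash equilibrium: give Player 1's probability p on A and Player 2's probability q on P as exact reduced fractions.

P1 indiff ⇒ q·4+(1-q)·7 = q·2+(1-q)·9 ⇒ q(2) = (1-q)(2) ⇒ q = 1/2
P2 indiff ⇒ p·9+(1-p)·4 = p·1+(1-p)·6 ⇒ p(8) = (1-p)(2) ⇒ p = 1/5

(p,q) = (1/5, 1/2)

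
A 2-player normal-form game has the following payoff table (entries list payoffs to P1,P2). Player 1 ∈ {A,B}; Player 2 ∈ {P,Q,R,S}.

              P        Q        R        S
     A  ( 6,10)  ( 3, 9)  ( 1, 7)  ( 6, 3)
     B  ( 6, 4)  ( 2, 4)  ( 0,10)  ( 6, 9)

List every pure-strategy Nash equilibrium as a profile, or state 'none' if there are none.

Nash profiles: (A,P)

(A,P): NE
(A,Q): not NE [P2→P gives 10>9]
(A,R): not NE [P2→P gives 10>7]
(A,S): not NE [P2→P gives 10>3]
(B,P): not NE [P2→R gives 10>4]
(B,Q): not NE [P1→A gives 3>2; P2→R gives 10>4]
(B,R): not NE [P1→A gives 1>0]
(B,S): not NE [P2→R gives 10>9]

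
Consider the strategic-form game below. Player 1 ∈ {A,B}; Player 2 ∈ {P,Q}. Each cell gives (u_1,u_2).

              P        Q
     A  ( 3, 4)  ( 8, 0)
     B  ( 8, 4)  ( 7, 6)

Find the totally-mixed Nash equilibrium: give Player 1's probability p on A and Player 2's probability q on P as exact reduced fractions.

P1 indiff ⇒ q·3+(1-q)·8 = q·8+(1-q)·7 ⇒ q(-5) = (1-q)(-1) ⇒ q = 1/6
P2 indiff ⇒ p·4+(1-p)·4 = p·0+(1-p)·6 ⇒ p(4) = (1-p)(2) ⇒ p = 1/3

p=1/3, q=1/6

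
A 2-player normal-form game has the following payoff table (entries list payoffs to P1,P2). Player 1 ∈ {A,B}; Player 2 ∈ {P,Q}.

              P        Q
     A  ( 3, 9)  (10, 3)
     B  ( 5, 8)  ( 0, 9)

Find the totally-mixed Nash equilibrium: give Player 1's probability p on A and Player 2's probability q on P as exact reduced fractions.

p=1/7, q=5/6

P1 indiff ⇒ q·3+(1-q)·10 = q·5+(1-q)·0 ⇒ q(-2) = (1-q)(-10) ⇒ q = 5/6
P2 indiff ⇒ p·9+(1-p)·8 = p·3+(1-p)·9 ⇒ p(6) = (1-p)(1) ⇒ p = 1/7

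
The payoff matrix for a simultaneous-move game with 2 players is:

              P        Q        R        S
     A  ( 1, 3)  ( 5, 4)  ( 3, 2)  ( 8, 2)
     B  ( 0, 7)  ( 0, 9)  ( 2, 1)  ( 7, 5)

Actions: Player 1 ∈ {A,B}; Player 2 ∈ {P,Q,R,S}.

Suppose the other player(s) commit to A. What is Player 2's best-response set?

argmax u_2 = {Q}

u_2(P vs A) = 3
u_2(Q vs A) = 4
u_2(R vs A) = 2
u_2(S vs A) = 2
max payoff 4 at {Q}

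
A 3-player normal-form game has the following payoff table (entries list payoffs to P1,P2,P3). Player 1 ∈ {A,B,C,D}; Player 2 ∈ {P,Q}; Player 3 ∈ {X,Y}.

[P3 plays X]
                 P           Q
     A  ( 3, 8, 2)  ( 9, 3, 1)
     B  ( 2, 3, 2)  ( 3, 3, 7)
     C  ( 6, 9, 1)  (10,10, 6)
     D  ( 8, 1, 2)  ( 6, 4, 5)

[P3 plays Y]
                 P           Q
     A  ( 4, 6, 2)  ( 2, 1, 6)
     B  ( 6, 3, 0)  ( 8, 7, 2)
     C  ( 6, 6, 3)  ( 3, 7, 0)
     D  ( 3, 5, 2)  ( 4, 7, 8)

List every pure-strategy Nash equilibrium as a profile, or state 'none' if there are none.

PSNE = {(C,Q,X)}

(A,P,X): not NE [P1→D gives 8>3]
(A,P,Y): not NE [P1→C gives 6>4]
(A,Q,X): not NE [P1→C gives 10>9; P2→P gives 8>3; P3→Y gives 6>1]
(A,Q,Y): not NE [P1→B gives 8>2; P2→P gives 6>1]
(B,P,X): not NE [P1→D gives 8>2]
(B,P,Y): not NE [P2→Q gives 7>3; P3→X gives 2>0]
(B,Q,X): not NE [P1→C gives 10>3]
(B,Q,Y): not NE [P3→X gives 7>2]
(C,P,X): not NE [P1→D gives 8>6; P2→Q gives 10>9; P3→Y gives 3>1]
(C,P,Y): not NE [P2→Q gives 7>6]
(C,Q,X): NE
(C,Q,Y): not NE [P1→B gives 8>3; P3→X gives 6>0]
(D,P,X): not NE [P2→Q gives 4>1]
(D,P,Y): not NE [P1→C gives 6>3; P2→Q gives 7>5]
(D,Q,X): not NE [P1→C gives 10>6; P3→Y gives 8>5]
(D,Q,Y): not NE [P1→B gives 8>4]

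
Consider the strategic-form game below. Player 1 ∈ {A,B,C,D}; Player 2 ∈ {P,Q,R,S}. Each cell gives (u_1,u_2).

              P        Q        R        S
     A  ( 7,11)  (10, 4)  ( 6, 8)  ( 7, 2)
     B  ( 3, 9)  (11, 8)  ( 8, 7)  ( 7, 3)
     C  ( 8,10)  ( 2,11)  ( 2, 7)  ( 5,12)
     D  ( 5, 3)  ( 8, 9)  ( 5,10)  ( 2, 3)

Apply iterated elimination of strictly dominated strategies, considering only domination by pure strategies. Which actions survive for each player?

P1 drop D (A beats it: P:7>5 Q:10>8 R:6>5 S:7>2)
P2 drop R (P beats it: A:11>8 B:9>7 C:10>7)
P1→{A,B,C} P2→{P,Q,S}

Survivors P1:{A,B,C} P2:{P,Q,S}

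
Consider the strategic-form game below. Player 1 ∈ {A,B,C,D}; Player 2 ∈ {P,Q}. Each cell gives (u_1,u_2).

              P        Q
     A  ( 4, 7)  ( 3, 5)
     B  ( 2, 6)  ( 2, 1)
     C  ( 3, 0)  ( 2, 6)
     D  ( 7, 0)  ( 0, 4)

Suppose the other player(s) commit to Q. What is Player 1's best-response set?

P1 best: {A}

u_1(A vs Q) = 3
u_1(B vs Q) = 2
u_1(C vs Q) = 2
u_1(D vs Q) = 0
max payoff 3 at {A}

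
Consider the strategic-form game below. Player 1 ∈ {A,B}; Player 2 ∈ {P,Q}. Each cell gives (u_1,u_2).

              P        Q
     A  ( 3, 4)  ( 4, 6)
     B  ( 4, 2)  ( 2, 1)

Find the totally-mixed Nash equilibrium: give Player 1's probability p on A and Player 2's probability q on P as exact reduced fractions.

P1 indiff ⇒ q·3+(1-q)·4 = q·4+(1-q)·2 ⇒ q(-1) = (1-q)(-2) ⇒ q = 2/3
P2 indiff ⇒ p·4+(1-p)·2 = p·6+(1-p)·1 ⇒ p(-2) = (1-p)(-1) ⇒ p = 1/3

(p,q) = (1/3, 2/3)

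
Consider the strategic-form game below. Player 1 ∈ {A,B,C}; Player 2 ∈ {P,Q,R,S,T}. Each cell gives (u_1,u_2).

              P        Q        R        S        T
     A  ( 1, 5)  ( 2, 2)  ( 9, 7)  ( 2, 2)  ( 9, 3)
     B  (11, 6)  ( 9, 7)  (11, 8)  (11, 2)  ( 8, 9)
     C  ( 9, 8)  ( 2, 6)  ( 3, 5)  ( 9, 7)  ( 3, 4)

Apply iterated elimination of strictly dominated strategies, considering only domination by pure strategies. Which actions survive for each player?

Survivors P1:{A,B} P2:{R,T}

P1 drop C (B beats it: P:11>9 Q:9>2 R:11>3 S:11>9 T:8>3)
P2 drop P (R beats it: A:7>5 B:8>6)
P2 drop Q (R beats it: A:7>2 B:8>7)
P2 drop S (R beats it: A:7>2 B:8>2)
P1→{A,B} P2→{R,T}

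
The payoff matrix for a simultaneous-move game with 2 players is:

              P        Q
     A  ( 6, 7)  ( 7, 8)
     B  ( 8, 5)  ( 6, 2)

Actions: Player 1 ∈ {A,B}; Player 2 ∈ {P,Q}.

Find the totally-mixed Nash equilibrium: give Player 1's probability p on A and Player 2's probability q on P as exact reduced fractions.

P1 indiff ⇒ q·6+(1-q)·7 = q·8+(1-q)·6 ⇒ q(-2) = (1-q)(-1) ⇒ q = 1/3
P2 indiff ⇒ p·7+(1-p)·5 = p·8+(1-p)·2 ⇒ p(-1) = (1-p)(-3) ⇒ p = 3/4

P1 mixes 3/4 on A; P2 mixes 1/3 on P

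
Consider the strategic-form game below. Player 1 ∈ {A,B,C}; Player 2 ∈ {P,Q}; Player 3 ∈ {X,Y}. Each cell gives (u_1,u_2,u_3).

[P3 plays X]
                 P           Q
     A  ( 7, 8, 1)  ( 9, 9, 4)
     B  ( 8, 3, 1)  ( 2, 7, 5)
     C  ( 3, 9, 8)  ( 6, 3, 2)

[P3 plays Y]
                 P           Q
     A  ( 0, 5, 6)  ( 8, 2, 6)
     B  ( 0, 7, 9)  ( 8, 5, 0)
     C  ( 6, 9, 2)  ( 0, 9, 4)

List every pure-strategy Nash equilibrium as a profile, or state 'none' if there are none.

(A,P,X): not NE [P1→B gives 8>7; P2→Q gives 9>8; P3→Y gives 6>1]
(A,P,Y): not NE [P1→C gives 6>0]
(A,Q,X): not NE [P3→Y gives 6>4]
(A,Q,Y): not NE [P2→P gives 5>2]
(B,P,X): not NE [P2→Q gives 7>3; P3→Y gives 9>1]
(B,P,Y): not NE [P1→C gives 6>0]
(B,Q,X): not NE [P1→A gives 9>2]
(B,Q,Y): not NE [P2→P gives 7>5; P3→X gives 5>0]
(C,P,X): not NE [P1→B gives 8>3]
(C,P,Y): not NE [P3→X gives 8>2]
(C,Q,X): not NE [P1→A gives 9>6; P2→P gives 9>3; P3→Y gives 4>2]
(C,Q,Y): not NE [P1→B gives 8>0]

No pure NE.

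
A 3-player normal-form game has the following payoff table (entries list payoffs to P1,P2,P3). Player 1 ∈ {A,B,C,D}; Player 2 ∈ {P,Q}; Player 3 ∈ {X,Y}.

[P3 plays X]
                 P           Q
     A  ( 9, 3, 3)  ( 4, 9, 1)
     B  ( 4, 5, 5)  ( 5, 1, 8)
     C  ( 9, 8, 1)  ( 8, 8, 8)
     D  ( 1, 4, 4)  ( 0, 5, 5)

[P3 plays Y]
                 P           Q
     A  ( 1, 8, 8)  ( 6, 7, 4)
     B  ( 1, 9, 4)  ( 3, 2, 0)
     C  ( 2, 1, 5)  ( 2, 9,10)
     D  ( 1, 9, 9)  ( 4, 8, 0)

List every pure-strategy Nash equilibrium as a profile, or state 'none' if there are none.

(A,P,X): not NE [P2→Q gives 9>3; P3→Y gives 8>3]
(A,P,Y): not NE [P1→C gives 2>1]
(A,Q,X): not NE [P1→C gives 8>4; P3→Y gives 4>1]
(A,Q,Y): not NE [P2→P gives 8>7]
(B,P,X): not NE [P1→C gives 9>4]
(B,P,Y): not NE [P1→C gives 2>1; P3→X gives 5>4]
(B,Q,X): not NE [P1→C gives 8>5; P2→P gives 5>1]
(B,Q,Y): not NE [P1→A gives 6>3; P2→P gives 9>2; P3→X gives 8>0]
(C,P,X): not NE [P3→Y gives 5>1]
(C,P,Y): not NE [P2→Q gives 9>1]
(C,Q,X): not NE [P3→Y gives 10>8]
(C,Q,Y): not NE [P1→A gives 6>2]
(D,P,X): not NE [P1→C gives 9>1; P2→Q gives 5>4; P3→Y gives 9>4]
(D,P,Y): not NE [P1→C gives 2>1]
(D,Q,X): not NE [P1→C gives 8>0]
(D,Q,Y): not NE [P1→A gives 6>4; P2→P gives 9>8; P3→X gives 5>0]

Equilibria: none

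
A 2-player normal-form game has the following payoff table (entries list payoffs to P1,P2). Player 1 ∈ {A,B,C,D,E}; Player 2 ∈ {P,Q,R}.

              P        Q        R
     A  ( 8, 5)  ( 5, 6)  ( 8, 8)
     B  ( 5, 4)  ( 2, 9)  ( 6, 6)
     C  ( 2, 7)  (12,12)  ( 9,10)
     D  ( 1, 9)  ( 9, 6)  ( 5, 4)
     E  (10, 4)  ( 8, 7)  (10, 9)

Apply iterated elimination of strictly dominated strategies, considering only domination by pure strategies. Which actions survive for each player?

Survivors P1:{C,E} P2:{Q,R}

P1 drop A (E beats it: P:10>8 Q:8>5 R:10>8)
P1 drop B (E beats it: P:10>5 Q:8>2 R:10>6)
P1 drop D (C beats it: P:2>1 Q:12>9 R:9>5)
P2 drop P (Q beats it: C:12>7 E:7>4)
P1→{C,E} P2→{Q,R}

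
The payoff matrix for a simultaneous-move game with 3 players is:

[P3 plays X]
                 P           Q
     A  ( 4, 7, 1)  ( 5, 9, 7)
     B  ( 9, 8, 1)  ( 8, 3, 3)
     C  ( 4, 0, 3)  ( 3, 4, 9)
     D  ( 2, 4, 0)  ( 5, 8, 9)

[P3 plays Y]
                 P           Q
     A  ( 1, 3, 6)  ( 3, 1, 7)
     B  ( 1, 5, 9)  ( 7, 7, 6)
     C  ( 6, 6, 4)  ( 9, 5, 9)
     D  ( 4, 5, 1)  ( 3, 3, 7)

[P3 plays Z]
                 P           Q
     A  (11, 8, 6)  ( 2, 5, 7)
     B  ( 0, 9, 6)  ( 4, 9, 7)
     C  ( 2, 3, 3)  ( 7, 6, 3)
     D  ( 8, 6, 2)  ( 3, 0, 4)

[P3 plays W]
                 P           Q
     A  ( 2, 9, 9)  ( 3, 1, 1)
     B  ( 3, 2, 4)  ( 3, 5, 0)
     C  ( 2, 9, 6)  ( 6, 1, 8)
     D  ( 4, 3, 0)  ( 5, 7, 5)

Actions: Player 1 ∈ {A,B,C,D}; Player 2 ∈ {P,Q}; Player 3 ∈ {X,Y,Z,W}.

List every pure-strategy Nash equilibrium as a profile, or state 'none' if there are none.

PSNE: ∅

(A,P,X): not NE [P1→B gives 9>4; P2→Q gives 9>7; P3→W gives 9>1]
(A,P,Y): not NE [P1→C gives 6>1; P3→W gives 9>6]
(A,P,Z): not NE [P3→W gives 9>6]
(A,P,W): not NE [P1→D gives 4>2]
(A,Q,X): not NE [P1→B gives 8>5]
(A,Q,Y): not NE [P1→C gives 9>3; P2→P gives 3>1]
(A,Q,Z): not NE [P1→C gives 7>2; P2→P gives 8>5]
(A,Q,W): not NE [P1→C gives 6>3; P2→P gives 9>1; P3→Z gives 7>1]
(B,P,X): not NE [P3→Y gives 9>1]
(B,P,Y): not NE [P1→C gives 6>1; P2→Q gives 7>5]
(B,P,Z): not NE [P1→A gives 11>0; P3→Y gives 9>6]
(B,P,W): not NE [P1→D gives 4>3; P2→Q gives 5>2; P3→Y gives 9>4]
(B,Q,X): not NE [P2→P gives 8>3; P3→Z gives 7>3]
(B,Q,Y): not NE [P1→C gives 9>7; P3→Z gives 7>6]
(B,Q,Z): not NE [P1→C gives 7>4]
(B,Q,W): not NE [P1→C gives 6>3; P3→Z gives 7>0]
(C,P,X): not NE [P1→B gives 9>4; P2→Q gives 4>0; P3→W gives 6>3]
(C,P,Y): not NE [P3→W gives 6>4]
(C,P,Z): not NE [P1→A gives 11>2; P2→Q gives 6>3; P3→W gives 6>3]
(C,P,W): not NE [P1→D gives 4>2]
(C,Q,X): not NE [P1→B gives 8>3]
(C,Q,Y): not NE [P2→P gives 6>5]
(C,Q,Z): not NE [P3→Y gives 9>3]
(C,Q,W): not NE [P2→P gives 9>1; P3→Y gives 9>8]
(D,P,X): not NE [P1→B gives 9>2; P2→Q gives 8>4; P3→Z gives 2>0]
(D,P,Y): not NE [P1→C gives 6>4; P3→Z gives 2>1]
(D,P,Z): not NE [P1→A gives 11>8]
(D,P,W): not NE [P2→Q gives 7>3; P3→Z gives 2>0]
(D,Q,X): not NE [P1→B gives 8>5]
(D,Q,Y): not NE [P1→C gives 9>3; P2→P gives 5>3; P3→X gives 9>7]
(D,Q,Z): not NE [P1→C gives 7>3; P2→P gives 6>0; P3→X gives 9>4]
(D,Q,W): not NE [P1→C gives 6>5; P3→X gives 9>5]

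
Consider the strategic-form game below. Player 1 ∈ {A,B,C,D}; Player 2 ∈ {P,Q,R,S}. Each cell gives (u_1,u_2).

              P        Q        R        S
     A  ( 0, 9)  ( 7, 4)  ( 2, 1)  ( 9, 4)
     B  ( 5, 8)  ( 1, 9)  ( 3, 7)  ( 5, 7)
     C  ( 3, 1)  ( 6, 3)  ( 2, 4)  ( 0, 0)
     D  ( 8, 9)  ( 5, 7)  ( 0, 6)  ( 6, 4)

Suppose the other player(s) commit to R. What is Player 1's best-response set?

u_1(A vs R) = 2
u_1(B vs R) = 3
u_1(C vs R) = 2
u_1(D vs R) = 0
max payoff 3 at {B}

BR_1 = {B}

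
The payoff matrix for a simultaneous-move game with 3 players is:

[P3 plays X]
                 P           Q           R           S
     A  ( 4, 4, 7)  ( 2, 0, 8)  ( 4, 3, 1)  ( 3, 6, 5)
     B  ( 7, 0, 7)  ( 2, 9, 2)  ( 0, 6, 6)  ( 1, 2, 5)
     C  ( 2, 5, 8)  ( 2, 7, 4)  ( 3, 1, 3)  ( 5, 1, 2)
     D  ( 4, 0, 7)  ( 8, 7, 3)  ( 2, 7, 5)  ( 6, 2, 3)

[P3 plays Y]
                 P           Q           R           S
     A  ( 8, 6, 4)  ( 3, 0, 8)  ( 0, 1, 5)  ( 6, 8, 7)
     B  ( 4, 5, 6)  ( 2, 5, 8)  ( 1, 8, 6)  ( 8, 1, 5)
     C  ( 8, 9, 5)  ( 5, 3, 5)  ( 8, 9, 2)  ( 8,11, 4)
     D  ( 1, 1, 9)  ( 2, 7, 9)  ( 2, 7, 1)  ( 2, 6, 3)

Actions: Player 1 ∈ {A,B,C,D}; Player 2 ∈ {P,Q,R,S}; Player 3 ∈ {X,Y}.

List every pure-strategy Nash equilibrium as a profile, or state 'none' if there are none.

(A,P,X): not NE [P1→B gives 7>4; P2→S gives 6>4]
(A,P,Y): not NE [P2→S gives 8>6; P3→X gives 7>4]
(A,Q,X): not NE [P1→D gives 8>2; P2→S gives 6>0]
(A,Q,Y): not NE [P1→C gives 5>3; P2→S gives 8>0]
(A,R,X): not NE [P2→S gives 6>3; P3→Y gives 5>1]
(A,R,Y): not NE [P1→C gives 8>0; P2→S gives 8>1]
(A,S,X): not NE [P1→D gives 6>3; P3→Y gives 7>5]
(A,S,Y): not NE [P1→C gives 8>6]
(B,P,X): not NE [P2→Q gives 9>0]
(B,P,Y): not NE [P1→C gives 8>4; P2→R gives 8>5; P3→X gives 7>6]
(B,Q,X): not NE [P1→D gives 8>2; P3→Y gives 8>2]
(B,Q,Y): not NE [P1→C gives 5>2; P2→R gives 8>5]
(B,R,X): not NE [P1→A gives 4>0; P2→Q gives 9>6]
(B,R,Y): not NE [P1→C gives 8>1]
(B,S,X): not NE [P1→D gives 6>1; P2→Q gives 9>2]
(B,S,Y): not NE [P2→R gives 8>1]
(C,P,X): not NE [P1→B gives 7>2; P2→Q gives 7>5]
(C,P,Y): not NE [P2→S gives 11>9; P3→X gives 8>5]
(C,Q,X): not NE [P1→D gives 8>2; P3→Y gives 5>4]
(C,Q,Y): not NE [P2→S gives 11>3]
(C,R,X): not NE [P1→A gives 4>3; P2→Q gives 7>1]
(C,R,Y): not NE [P2→S gives 11>9; P3→X gives 3>2]
(C,S,X): not NE [P1→D gives 6>5; P2→Q gives 7>1; P3→Y gives 4>2]
(C,S,Y): NE
(D,P,X): not NE [P1→B gives 7>4; P2→R gives 7>0; P3→Y gives 9>7]
(D,P,Y): not NE [P1→C gives 8>1; P2→R gives 7>1]
(D,Q,X): not NE [P3→Y gives 9>3]
(D,Q,Y): not NE [P1→C gives 5>2]
(D,R,X): not NE [P1→A gives 4>2]
(D,R,Y): not NE [P1→C gives 8>2; P3→X gives 5>1]
(D,S,X): not NE [P2→R gives 7>2]
(D,S,Y): not NE [P1→C gives 8>2; P2→R gives 7>6]

Nash profiles: (C,S,Y)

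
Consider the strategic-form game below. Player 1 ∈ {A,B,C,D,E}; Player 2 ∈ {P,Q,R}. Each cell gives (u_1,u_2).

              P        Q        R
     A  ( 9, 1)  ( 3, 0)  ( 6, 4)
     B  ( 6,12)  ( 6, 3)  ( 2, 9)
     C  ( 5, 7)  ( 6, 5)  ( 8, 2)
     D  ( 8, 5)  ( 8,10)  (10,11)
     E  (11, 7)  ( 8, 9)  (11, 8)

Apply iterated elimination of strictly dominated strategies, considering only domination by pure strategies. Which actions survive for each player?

P1 drop A (E beats it: P:11>9 Q:8>3 R:11>6)
P1 drop B (D beats it: P:8>6 Q:8>6 R:10>2)
P1 drop C (D beats it: P:8>5 Q:8>6 R:10>8)
P2 drop P (Q beats it: D:10>5 E:9>7)
P1→{D,E} P2→{Q,R}

Remaining: P1:{D,E} P2:{Q,R}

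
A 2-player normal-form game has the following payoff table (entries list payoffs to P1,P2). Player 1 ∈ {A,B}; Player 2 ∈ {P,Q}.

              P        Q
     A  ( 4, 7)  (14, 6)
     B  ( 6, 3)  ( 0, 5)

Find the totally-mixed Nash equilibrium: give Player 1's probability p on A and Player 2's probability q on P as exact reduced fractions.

P1 indiff ⇒ q·4+(1-q)·14 = q·6+(1-q)·0 ⇒ q(-2) = (1-q)(-14) ⇒ q = 7/8
P2 indiff ⇒ p·7+(1-p)·3 = p·6+(1-p)·5 ⇒ p(1) = (1-p)(2) ⇒ p = 2/3

p=2/3, q=7/8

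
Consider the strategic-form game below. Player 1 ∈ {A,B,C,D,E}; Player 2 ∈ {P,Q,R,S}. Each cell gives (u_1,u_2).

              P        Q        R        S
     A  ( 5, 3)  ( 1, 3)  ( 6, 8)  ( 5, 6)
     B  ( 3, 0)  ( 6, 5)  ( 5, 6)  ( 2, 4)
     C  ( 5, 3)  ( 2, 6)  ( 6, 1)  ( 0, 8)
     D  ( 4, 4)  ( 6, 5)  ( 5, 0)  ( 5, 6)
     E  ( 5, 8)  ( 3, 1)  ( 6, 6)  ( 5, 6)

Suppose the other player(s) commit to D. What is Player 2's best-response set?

u_2(P vs D) = 4
u_2(Q vs D) = 5
u_2(R vs D) = 0
u_2(S vs D) = 6
max payoff 6 at {S}

BR_2 = {S}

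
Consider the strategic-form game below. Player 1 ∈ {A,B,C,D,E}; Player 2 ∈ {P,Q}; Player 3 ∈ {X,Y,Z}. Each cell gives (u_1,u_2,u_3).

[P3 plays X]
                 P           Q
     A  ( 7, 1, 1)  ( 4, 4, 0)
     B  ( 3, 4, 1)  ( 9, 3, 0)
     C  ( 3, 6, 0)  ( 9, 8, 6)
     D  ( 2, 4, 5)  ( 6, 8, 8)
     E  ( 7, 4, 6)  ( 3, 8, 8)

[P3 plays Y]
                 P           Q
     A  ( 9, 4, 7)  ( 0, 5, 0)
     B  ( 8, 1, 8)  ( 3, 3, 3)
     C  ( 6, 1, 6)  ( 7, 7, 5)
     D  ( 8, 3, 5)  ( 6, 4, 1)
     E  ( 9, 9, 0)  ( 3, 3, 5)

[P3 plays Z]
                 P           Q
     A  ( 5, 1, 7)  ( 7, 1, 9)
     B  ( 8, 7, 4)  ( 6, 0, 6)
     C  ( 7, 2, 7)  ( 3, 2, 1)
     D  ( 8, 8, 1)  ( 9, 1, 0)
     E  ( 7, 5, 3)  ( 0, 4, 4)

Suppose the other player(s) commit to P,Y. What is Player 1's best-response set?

u_1(A vs P,Y) = 9
u_1(B vs P,Y) = 8
u_1(C vs P,Y) = 6
u_1(D vs P,Y) = 8
u_1(E vs P,Y) = 9
max payoff 9 at {A,E}

BR_1 = {A,E}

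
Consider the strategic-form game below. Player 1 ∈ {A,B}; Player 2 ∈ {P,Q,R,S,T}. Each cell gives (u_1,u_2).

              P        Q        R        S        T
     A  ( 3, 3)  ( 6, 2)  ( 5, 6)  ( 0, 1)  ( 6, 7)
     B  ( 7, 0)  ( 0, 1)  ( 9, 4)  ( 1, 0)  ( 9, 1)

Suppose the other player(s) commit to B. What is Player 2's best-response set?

u_2(P vs B) = 0
u_2(Q vs B) = 1
u_2(R vs B) = 4
u_2(S vs B) = 0
u_2(T vs B) = 1
max payoff 4 at {R}

argmax u_2 = {R}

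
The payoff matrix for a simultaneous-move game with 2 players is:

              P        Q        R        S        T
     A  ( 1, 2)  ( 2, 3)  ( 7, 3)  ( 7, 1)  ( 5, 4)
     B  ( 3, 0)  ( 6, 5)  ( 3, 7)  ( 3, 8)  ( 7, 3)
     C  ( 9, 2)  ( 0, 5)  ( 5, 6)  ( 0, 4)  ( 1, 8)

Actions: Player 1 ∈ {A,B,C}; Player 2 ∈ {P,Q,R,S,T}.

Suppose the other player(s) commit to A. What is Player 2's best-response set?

u_2(P vs A) = 2
u_2(Q vs A) = 3
u_2(R vs A) = 3
u_2(S vs A) = 1
u_2(T vs A) = 4
max payoff 4 at {T}

BR_2 = {T}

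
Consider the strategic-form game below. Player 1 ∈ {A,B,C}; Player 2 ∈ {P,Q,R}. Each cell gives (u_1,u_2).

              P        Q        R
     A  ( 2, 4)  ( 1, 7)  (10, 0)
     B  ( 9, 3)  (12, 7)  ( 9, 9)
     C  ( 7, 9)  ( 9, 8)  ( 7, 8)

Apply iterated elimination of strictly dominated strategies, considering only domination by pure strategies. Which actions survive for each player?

P1 drop C (B beats it: P:9>7 Q:12>9 R:9>7)
P2 drop P (Q beats it: A:7>4 B:7>3)
P1→{A,B} P2→{Q,R}

Remaining: P1:{A,B} P2:{Q,R}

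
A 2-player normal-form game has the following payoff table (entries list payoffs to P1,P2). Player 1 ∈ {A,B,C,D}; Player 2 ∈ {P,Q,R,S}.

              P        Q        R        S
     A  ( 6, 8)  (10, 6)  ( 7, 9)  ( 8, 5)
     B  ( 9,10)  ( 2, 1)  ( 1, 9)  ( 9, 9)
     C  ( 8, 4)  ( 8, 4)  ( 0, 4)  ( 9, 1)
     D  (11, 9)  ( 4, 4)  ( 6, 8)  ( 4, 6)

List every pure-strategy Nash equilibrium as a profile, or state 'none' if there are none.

(A,P): not NE [P1→D gives 11>6; P2→R gives 9>8]
(A,Q): not NE [P2→R gives 9>6]
(A,R): NE
(A,S): not NE [P1→C gives 9>8; P2→R gives 9>5]
(B,P): not NE [P1→D gives 11>9]
(B,Q): not NE [P1→A gives 10>2; P2→P gives 10>1]
(B,R): not NE [P1→A gives 7>1; P2→P gives 10>9]
(B,S): not NE [P2→P gives 10>9]
(C,P): not NE [P1→D gives 11>8]
(C,Q): not NE [P1→A gives 10>8]
(C,R): not NE [P1→A gives 7>0]
(C,S): not NE [P2→R gives 4>1]
(D,P): NE
(D,Q): not NE [P1→A gives 10>4; P2→P gives 9>4]
(D,R): not NE [P1→A gives 7>6; P2→P gives 9>8]
(D,S): not NE [P1→C gives 9>4; P2→P gives 9>6]

PSNE = {(A,R), (D,P)}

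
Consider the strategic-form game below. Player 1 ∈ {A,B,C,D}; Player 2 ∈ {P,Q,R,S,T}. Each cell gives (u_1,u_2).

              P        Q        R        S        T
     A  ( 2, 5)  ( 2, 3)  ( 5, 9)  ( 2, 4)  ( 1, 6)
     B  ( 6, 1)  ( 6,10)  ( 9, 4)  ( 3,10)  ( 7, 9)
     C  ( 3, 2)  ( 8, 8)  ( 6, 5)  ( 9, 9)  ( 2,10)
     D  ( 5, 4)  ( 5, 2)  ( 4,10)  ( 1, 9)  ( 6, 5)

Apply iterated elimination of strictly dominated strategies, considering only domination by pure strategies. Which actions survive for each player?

P1 drop A (B beats it: P:6>2 Q:6>2 R:9>5 S:3>2 T:7>1)
P1 drop D (B beats it: P:6>5 Q:6>5 R:9>4 S:3>1 T:7>6)
P2 drop P (Q beats it: B:10>1 C:8>2)
P2 drop R (Q beats it: B:10>4 C:8>5)
P1→{B,C} P2→{Q,S,T}

Survivors P1:{B,C} P2:{Q,S,T}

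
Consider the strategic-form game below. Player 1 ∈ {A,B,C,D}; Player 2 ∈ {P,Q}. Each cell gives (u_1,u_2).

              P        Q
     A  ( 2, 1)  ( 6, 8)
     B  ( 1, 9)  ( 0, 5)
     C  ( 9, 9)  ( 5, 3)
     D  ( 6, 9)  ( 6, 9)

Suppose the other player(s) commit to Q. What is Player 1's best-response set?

argmax u_1 = {A,D}

u_1(A vs Q) = 6
u_1(B vs Q) = 0
u_1(C vs Q) = 5
u_1(D vs Q) = 6
max payoff 6 at {A,D}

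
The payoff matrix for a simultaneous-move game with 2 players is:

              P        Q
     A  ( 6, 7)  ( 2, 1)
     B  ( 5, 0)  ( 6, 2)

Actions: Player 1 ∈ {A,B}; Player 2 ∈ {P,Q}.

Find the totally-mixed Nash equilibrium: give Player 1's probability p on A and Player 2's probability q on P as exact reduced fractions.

P1 indiff ⇒ q·6+(1-q)·2 = q·5+(1-q)·6 ⇒ q(1) = (1-q)(4) ⇒ q = 4/5
P2 indiff ⇒ p·7+(1-p)·0 = p·1+(1-p)·2 ⇒ p(6) = (1-p)(2) ⇒ p = 1/4

(p,q) = (1/4, 4/5)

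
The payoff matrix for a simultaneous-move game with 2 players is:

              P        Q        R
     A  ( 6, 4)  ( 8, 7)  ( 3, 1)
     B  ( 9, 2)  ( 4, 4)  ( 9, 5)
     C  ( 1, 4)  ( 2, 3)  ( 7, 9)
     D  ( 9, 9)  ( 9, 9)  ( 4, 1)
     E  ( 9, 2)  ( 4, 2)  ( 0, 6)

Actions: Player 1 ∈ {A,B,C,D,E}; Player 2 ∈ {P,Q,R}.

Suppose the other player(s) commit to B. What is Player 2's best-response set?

P2 best: {R}

u_2(P vs B) = 2
u_2(Q vs B) = 4
u_2(R vs B) = 5
max payoff 5 at {R}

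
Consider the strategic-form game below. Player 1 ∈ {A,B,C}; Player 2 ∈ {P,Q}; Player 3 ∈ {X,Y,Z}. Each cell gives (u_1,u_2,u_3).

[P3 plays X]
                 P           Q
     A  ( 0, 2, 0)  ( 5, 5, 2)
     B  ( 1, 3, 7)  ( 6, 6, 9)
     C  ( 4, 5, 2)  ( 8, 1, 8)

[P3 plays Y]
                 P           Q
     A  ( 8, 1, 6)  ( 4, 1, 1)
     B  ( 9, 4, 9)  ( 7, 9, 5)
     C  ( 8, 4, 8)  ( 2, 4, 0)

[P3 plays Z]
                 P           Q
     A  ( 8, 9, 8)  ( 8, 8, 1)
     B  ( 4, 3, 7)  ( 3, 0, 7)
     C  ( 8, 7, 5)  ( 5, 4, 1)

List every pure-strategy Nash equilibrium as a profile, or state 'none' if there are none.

Nash profiles: (A,P,Z)

(A,P,X): not NE [P1→C gives 4>0; P2→Q gives 5>2; P3→Z gives 8>0]
(A,P,Y): not NE [P1→B gives 9>8; P3→Z gives 8>6]
(A,P,Z): NE
(A,Q,X): not NE [P1→C gives 8>5]
(A,Q,Y): not NE [P1→B gives 7>4; P3→X gives 2>1]
(A,Q,Z): not NE [P2→P gives 9>8; P3→X gives 2>1]
(B,P,X): not NE [P1→C gives 4>1; P2→Q gives 6>3; P3→Y gives 9>7]
(B,P,Y): not NE [P2→Q gives 9>4]
(B,P,Z): not NE [P1→C gives 8>4; P3→Y gives 9>7]
(B,Q,X): not NE [P1→C gives 8>6]
(B,Q,Y): not NE [P3→X gives 9>5]
(B,Q,Z): not NE [P1→A gives 8>3; P2→P gives 3>0; P3→X gives 9>7]
(C,P,X): not NE [P3→Y gives 8>2]
(C,P,Y): not NE [P1→B gives 9>8]
(C,P,Z): not NE [P3→Y gives 8>5]
(C,Q,X): not NE [P2→P gives 5>1]
(C,Q,Y): not NE [P1→B gives 7>2; P3→X gives 8>0]
(C,Q,Z): not NE [P1→A gives 8>5; P2→P gives 7>4; P3→X gives 8>1]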